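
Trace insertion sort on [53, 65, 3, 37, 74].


Initial: [53, 65, 3, 37, 74]
Insert 65: [53, 65, 3, 37, 74]
Insert 3: [3, 53, 65, 37, 74]
Insert 37: [3, 37, 53, 65, 74]
Insert 74: [3, 37, 53, 65, 74]

Sorted: [3, 37, 53, 65, 74]


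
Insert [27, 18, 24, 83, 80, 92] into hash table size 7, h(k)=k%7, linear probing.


Insert 27: h=6 -> slot 6
Insert 18: h=4 -> slot 4
Insert 24: h=3 -> slot 3
Insert 83: h=6, 1 probes -> slot 0
Insert 80: h=3, 2 probes -> slot 5
Insert 92: h=1 -> slot 1

Table: [83, 92, None, 24, 18, 80, 27]


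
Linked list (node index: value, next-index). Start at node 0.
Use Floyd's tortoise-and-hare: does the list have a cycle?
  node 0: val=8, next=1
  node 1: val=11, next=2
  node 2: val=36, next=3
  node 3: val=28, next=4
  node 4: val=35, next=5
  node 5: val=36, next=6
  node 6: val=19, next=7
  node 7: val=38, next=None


Floyd's tortoise (slow, +1) and hare (fast, +2):
  init: slow=0, fast=0
  step 1: slow=1, fast=2
  step 2: slow=2, fast=4
  step 3: slow=3, fast=6
  step 4: fast 6->7->None, no cycle

Cycle: no


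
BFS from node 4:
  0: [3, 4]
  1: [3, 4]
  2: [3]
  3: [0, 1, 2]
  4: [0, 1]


Visit 4, enqueue [0, 1]
Visit 0, enqueue [3]
Visit 1, enqueue []
Visit 3, enqueue [2]
Visit 2, enqueue []

BFS order: [4, 0, 1, 3, 2]


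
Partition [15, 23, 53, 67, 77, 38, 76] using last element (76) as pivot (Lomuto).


Pivot: 76
  15 <= 76: advance i (no swap)
  23 <= 76: advance i (no swap)
  53 <= 76: advance i (no swap)
  67 <= 76: advance i (no swap)
  38 <= 76: swap -> [15, 23, 53, 67, 38, 77, 76]
Place pivot at 5: [15, 23, 53, 67, 38, 76, 77]

Partitioned: [15, 23, 53, 67, 38, 76, 77]


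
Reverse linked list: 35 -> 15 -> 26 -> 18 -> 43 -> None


Step 1: curr=35, set curr.next=prev(None) | reversed so far: 35
Step 2: curr=15, set curr.next=prev(35) | reversed so far: 15 -> 35
Step 3: curr=26, set curr.next=prev(15) | reversed so far: 26 -> 15 -> 35
Step 4: curr=18, set curr.next=prev(26) | reversed so far: 18 -> 26 -> 15 -> 35
Step 5: curr=43, set curr.next=prev(18) | reversed so far: 43 -> 18 -> 26 -> 15 -> 35

43 -> 18 -> 26 -> 15 -> 35 -> None


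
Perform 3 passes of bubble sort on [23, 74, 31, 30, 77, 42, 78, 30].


Initial: [23, 74, 31, 30, 77, 42, 78, 30]
Pass 1: [23, 31, 30, 74, 42, 77, 30, 78] (4 swaps)
Pass 2: [23, 30, 31, 42, 74, 30, 77, 78] (3 swaps)
Pass 3: [23, 30, 31, 42, 30, 74, 77, 78] (1 swaps)

After 3 passes: [23, 30, 31, 42, 30, 74, 77, 78]


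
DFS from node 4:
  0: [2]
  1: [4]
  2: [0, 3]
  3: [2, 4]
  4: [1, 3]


Visit 4, push [3, 1]
Visit 1, push []
Visit 3, push [2]
Visit 2, push [0]
Visit 0, push []

DFS order: [4, 1, 3, 2, 0]


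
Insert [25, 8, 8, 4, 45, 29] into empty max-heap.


Insert 25: [25]
Insert 8: [25, 8]
Insert 8: [25, 8, 8]
Insert 4: [25, 8, 8, 4]
Insert 45: [45, 25, 8, 4, 8]
Insert 29: [45, 25, 29, 4, 8, 8]

Final heap: [45, 25, 29, 4, 8, 8]


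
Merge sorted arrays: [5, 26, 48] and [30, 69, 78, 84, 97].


Take 5 from A
Take 26 from A
Take 30 from B
Take 48 from A

Merged: [5, 26, 30, 48, 69, 78, 84, 97]


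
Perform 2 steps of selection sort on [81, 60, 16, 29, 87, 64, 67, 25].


Initial: [81, 60, 16, 29, 87, 64, 67, 25]
Step 1: min=16 at 2
  Swap: [16, 60, 81, 29, 87, 64, 67, 25]
Step 2: min=25 at 7
  Swap: [16, 25, 81, 29, 87, 64, 67, 60]

After 2 steps: [16, 25, 81, 29, 87, 64, 67, 60]


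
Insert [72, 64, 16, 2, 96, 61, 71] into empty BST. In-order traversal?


Insert 72: root
Insert 64: L from 72
Insert 16: L from 72 -> L from 64
Insert 2: L from 72 -> L from 64 -> L from 16
Insert 96: R from 72
Insert 61: L from 72 -> L from 64 -> R from 16
Insert 71: L from 72 -> R from 64

In-order: [2, 16, 61, 64, 71, 72, 96]


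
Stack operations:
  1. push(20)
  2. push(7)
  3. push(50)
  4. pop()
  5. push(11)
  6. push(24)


push(20) -> [20]
push(7) -> [20, 7]
push(50) -> [20, 7, 50]
pop()->50, [20, 7]
push(11) -> [20, 7, 11]
push(24) -> [20, 7, 11, 24]

Final stack: [20, 7, 11, 24]


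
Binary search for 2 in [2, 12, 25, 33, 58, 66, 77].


Step 1: lo=0, hi=6, mid=3, val=33
Step 2: lo=0, hi=2, mid=1, val=12
Step 3: lo=0, hi=0, mid=0, val=2

Found at index 0


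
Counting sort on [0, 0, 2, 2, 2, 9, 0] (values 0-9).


Input: [0, 0, 2, 2, 2, 9, 0]
Counts: [3, 0, 3, 0, 0, 0, 0, 0, 0, 1]

Sorted: [0, 0, 0, 2, 2, 2, 9]


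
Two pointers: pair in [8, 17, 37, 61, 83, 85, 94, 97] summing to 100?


lo=0(8)+hi=7(97)=105
lo=0(8)+hi=6(94)=102
lo=0(8)+hi=5(85)=93
lo=1(17)+hi=5(85)=102
lo=1(17)+hi=4(83)=100

Yes: 17+83=100


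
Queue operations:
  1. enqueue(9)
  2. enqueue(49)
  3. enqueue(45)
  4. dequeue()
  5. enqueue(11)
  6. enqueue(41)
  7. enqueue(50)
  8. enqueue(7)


enqueue(9) -> [9]
enqueue(49) -> [9, 49]
enqueue(45) -> [9, 49, 45]
dequeue()->9, [49, 45]
enqueue(11) -> [49, 45, 11]
enqueue(41) -> [49, 45, 11, 41]
enqueue(50) -> [49, 45, 11, 41, 50]
enqueue(7) -> [49, 45, 11, 41, 50, 7]

Final queue: [49, 45, 11, 41, 50, 7]


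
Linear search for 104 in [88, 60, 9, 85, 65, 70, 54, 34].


i=0: 88!=104
i=1: 60!=104
i=2: 9!=104
i=3: 85!=104
i=4: 65!=104
i=5: 70!=104
i=6: 54!=104
i=7: 34!=104

Not found, 8 comps


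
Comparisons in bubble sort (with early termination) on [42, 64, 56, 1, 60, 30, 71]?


Algorithm: bubble sort (with early termination)
Input: [42, 64, 56, 1, 60, 30, 71]
Sorted: [1, 30, 42, 56, 60, 64, 71]

20


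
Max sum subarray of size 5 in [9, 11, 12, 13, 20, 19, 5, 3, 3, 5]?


[0:5]: 65
[1:6]: 75
[2:7]: 69
[3:8]: 60
[4:9]: 50
[5:10]: 35

Max: 75 at [1:6]


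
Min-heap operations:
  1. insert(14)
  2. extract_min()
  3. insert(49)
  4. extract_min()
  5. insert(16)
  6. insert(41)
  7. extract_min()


insert(14) -> [14]
extract_min()->14, []
insert(49) -> [49]
extract_min()->49, []
insert(16) -> [16]
insert(41) -> [16, 41]
extract_min()->16, [41]

Final heap: [41]


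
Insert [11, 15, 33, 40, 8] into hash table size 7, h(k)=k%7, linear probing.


Insert 11: h=4 -> slot 4
Insert 15: h=1 -> slot 1
Insert 33: h=5 -> slot 5
Insert 40: h=5, 1 probes -> slot 6
Insert 8: h=1, 1 probes -> slot 2

Table: [None, 15, 8, None, 11, 33, 40]


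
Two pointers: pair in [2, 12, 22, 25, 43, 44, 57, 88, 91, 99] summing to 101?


lo=0(2)+hi=9(99)=101

Yes: 2+99=101


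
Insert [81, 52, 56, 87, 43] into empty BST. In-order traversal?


Insert 81: root
Insert 52: L from 81
Insert 56: L from 81 -> R from 52
Insert 87: R from 81
Insert 43: L from 81 -> L from 52

In-order: [43, 52, 56, 81, 87]


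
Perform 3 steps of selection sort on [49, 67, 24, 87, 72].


Initial: [49, 67, 24, 87, 72]
Step 1: min=24 at 2
  Swap: [24, 67, 49, 87, 72]
Step 2: min=49 at 2
  Swap: [24, 49, 67, 87, 72]
Step 3: min=67 at 2
  Swap: [24, 49, 67, 87, 72]

After 3 steps: [24, 49, 67, 87, 72]


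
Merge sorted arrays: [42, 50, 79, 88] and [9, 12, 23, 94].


Take 9 from B
Take 12 from B
Take 23 from B
Take 42 from A
Take 50 from A
Take 79 from A
Take 88 from A

Merged: [9, 12, 23, 42, 50, 79, 88, 94]


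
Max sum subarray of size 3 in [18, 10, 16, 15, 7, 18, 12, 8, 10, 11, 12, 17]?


[0:3]: 44
[1:4]: 41
[2:5]: 38
[3:6]: 40
[4:7]: 37
[5:8]: 38
[6:9]: 30
[7:10]: 29
[8:11]: 33
[9:12]: 40

Max: 44 at [0:3]


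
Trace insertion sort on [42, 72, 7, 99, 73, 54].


Initial: [42, 72, 7, 99, 73, 54]
Insert 72: [42, 72, 7, 99, 73, 54]
Insert 7: [7, 42, 72, 99, 73, 54]
Insert 99: [7, 42, 72, 99, 73, 54]
Insert 73: [7, 42, 72, 73, 99, 54]
Insert 54: [7, 42, 54, 72, 73, 99]

Sorted: [7, 42, 54, 72, 73, 99]


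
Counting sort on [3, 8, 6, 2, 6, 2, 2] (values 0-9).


Input: [3, 8, 6, 2, 6, 2, 2]
Counts: [0, 0, 3, 1, 0, 0, 2, 0, 1, 0]

Sorted: [2, 2, 2, 3, 6, 6, 8]


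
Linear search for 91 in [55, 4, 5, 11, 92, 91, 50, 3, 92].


i=0: 55!=91
i=1: 4!=91
i=2: 5!=91
i=3: 11!=91
i=4: 92!=91
i=5: 91==91 found!

Found at 5, 6 comps


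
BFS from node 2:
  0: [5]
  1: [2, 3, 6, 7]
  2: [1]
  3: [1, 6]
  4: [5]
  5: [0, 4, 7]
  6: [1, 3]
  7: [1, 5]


Visit 2, enqueue [1]
Visit 1, enqueue [3, 6, 7]
Visit 3, enqueue []
Visit 6, enqueue []
Visit 7, enqueue [5]
Visit 5, enqueue [0, 4]
Visit 0, enqueue []
Visit 4, enqueue []

BFS order: [2, 1, 3, 6, 7, 5, 0, 4]


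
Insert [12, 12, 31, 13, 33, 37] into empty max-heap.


Insert 12: [12]
Insert 12: [12, 12]
Insert 31: [31, 12, 12]
Insert 13: [31, 13, 12, 12]
Insert 33: [33, 31, 12, 12, 13]
Insert 37: [37, 31, 33, 12, 13, 12]

Final heap: [37, 31, 33, 12, 13, 12]


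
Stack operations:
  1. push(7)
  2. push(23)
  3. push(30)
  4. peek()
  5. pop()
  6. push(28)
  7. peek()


push(7) -> [7]
push(23) -> [7, 23]
push(30) -> [7, 23, 30]
peek()->30
pop()->30, [7, 23]
push(28) -> [7, 23, 28]
peek()->28

Final stack: [7, 23, 28]


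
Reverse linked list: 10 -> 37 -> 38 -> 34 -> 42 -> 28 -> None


Step 1: curr=10, set curr.next=prev(None) | reversed so far: 10
Step 2: curr=37, set curr.next=prev(10) | reversed so far: 37 -> 10
Step 3: curr=38, set curr.next=prev(37) | reversed so far: 38 -> 37 -> 10
Step 4: curr=34, set curr.next=prev(38) | reversed so far: 34 -> 38 -> 37 -> 10
Step 5: curr=42, set curr.next=prev(34) | reversed so far: 42 -> 34 -> 38 -> 37 -> 10
Step 6: curr=28, set curr.next=prev(42) | reversed so far: 28 -> 42 -> 34 -> 38 -> 37 -> 10

28 -> 42 -> 34 -> 38 -> 37 -> 10 -> None


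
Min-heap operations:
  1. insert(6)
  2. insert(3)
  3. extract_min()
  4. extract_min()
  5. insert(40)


insert(6) -> [6]
insert(3) -> [3, 6]
extract_min()->3, [6]
extract_min()->6, []
insert(40) -> [40]

Final heap: [40]


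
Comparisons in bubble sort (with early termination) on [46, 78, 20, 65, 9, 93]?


Algorithm: bubble sort (with early termination)
Input: [46, 78, 20, 65, 9, 93]
Sorted: [9, 20, 46, 65, 78, 93]

15


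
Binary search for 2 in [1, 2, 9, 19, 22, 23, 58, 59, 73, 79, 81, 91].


Step 1: lo=0, hi=11, mid=5, val=23
Step 2: lo=0, hi=4, mid=2, val=9
Step 3: lo=0, hi=1, mid=0, val=1
Step 4: lo=1, hi=1, mid=1, val=2

Found at index 1


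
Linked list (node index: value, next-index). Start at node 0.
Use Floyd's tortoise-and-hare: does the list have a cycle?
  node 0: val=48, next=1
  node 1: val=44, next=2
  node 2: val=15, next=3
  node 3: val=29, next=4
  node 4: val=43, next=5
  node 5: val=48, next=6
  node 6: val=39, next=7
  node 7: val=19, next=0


Floyd's tortoise (slow, +1) and hare (fast, +2):
  init: slow=0, fast=0
  step 1: slow=1, fast=2
  step 2: slow=2, fast=4
  step 3: slow=3, fast=6
  step 4: slow=4, fast=0
  step 5: slow=5, fast=2
  step 6: slow=6, fast=4
  step 7: slow=7, fast=6
  step 8: slow=0, fast=0
  slow == fast at node 0: cycle detected

Cycle: yes


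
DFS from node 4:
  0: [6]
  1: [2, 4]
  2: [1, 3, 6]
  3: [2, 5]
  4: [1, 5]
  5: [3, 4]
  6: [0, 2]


Visit 4, push [5, 1]
Visit 1, push [2]
Visit 2, push [6, 3]
Visit 3, push [5]
Visit 5, push []
Visit 6, push [0]
Visit 0, push []

DFS order: [4, 1, 2, 3, 5, 6, 0]


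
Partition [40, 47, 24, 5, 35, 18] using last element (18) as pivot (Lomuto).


Pivot: 18
  5 <= 18: swap -> [5, 47, 24, 40, 35, 18]
Place pivot at 1: [5, 18, 24, 40, 35, 47]

Partitioned: [5, 18, 24, 40, 35, 47]


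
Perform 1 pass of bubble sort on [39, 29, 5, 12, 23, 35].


Initial: [39, 29, 5, 12, 23, 35]
Pass 1: [29, 5, 12, 23, 35, 39] (5 swaps)

After 1 pass: [29, 5, 12, 23, 35, 39]


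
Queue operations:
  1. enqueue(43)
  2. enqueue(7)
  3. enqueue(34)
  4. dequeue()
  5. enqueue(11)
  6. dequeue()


enqueue(43) -> [43]
enqueue(7) -> [43, 7]
enqueue(34) -> [43, 7, 34]
dequeue()->43, [7, 34]
enqueue(11) -> [7, 34, 11]
dequeue()->7, [34, 11]

Final queue: [34, 11]


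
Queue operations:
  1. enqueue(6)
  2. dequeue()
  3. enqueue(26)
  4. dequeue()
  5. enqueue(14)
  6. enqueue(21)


enqueue(6) -> [6]
dequeue()->6, []
enqueue(26) -> [26]
dequeue()->26, []
enqueue(14) -> [14]
enqueue(21) -> [14, 21]

Final queue: [14, 21]


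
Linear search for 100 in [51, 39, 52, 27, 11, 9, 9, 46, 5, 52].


i=0: 51!=100
i=1: 39!=100
i=2: 52!=100
i=3: 27!=100
i=4: 11!=100
i=5: 9!=100
i=6: 9!=100
i=7: 46!=100
i=8: 5!=100
i=9: 52!=100

Not found, 10 comps


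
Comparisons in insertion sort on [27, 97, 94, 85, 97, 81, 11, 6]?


Algorithm: insertion sort
Input: [27, 97, 94, 85, 97, 81, 11, 6]
Sorted: [6, 11, 27, 81, 85, 94, 97, 97]

25


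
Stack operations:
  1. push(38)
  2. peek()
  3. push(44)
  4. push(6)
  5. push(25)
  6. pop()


push(38) -> [38]
peek()->38
push(44) -> [38, 44]
push(6) -> [38, 44, 6]
push(25) -> [38, 44, 6, 25]
pop()->25, [38, 44, 6]

Final stack: [38, 44, 6]


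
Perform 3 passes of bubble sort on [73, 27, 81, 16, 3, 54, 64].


Initial: [73, 27, 81, 16, 3, 54, 64]
Pass 1: [27, 73, 16, 3, 54, 64, 81] (5 swaps)
Pass 2: [27, 16, 3, 54, 64, 73, 81] (4 swaps)
Pass 3: [16, 3, 27, 54, 64, 73, 81] (2 swaps)

After 3 passes: [16, 3, 27, 54, 64, 73, 81]


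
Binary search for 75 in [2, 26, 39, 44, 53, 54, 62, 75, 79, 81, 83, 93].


Step 1: lo=0, hi=11, mid=5, val=54
Step 2: lo=6, hi=11, mid=8, val=79
Step 3: lo=6, hi=7, mid=6, val=62
Step 4: lo=7, hi=7, mid=7, val=75

Found at index 7


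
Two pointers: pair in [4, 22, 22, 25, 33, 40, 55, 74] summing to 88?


lo=0(4)+hi=7(74)=78
lo=1(22)+hi=7(74)=96
lo=1(22)+hi=6(55)=77
lo=2(22)+hi=6(55)=77
lo=3(25)+hi=6(55)=80
lo=4(33)+hi=6(55)=88

Yes: 33+55=88


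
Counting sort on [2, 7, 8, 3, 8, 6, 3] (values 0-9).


Input: [2, 7, 8, 3, 8, 6, 3]
Counts: [0, 0, 1, 2, 0, 0, 1, 1, 2, 0]

Sorted: [2, 3, 3, 6, 7, 8, 8]


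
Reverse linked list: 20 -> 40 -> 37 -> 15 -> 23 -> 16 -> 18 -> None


Step 1: curr=20, set curr.next=prev(None) | reversed so far: 20
Step 2: curr=40, set curr.next=prev(20) | reversed so far: 40 -> 20
Step 3: curr=37, set curr.next=prev(40) | reversed so far: 37 -> 40 -> 20
Step 4: curr=15, set curr.next=prev(37) | reversed so far: 15 -> 37 -> 40 -> 20
Step 5: curr=23, set curr.next=prev(15) | reversed so far: 23 -> 15 -> 37 -> 40 -> 20
Step 6: curr=16, set curr.next=prev(23) | reversed so far: 16 -> 23 -> 15 -> 37 -> 40 -> 20
Step 7: curr=18, set curr.next=prev(16) | reversed so far: 18 -> 16 -> 23 -> 15 -> 37 -> 40 -> 20

18 -> 16 -> 23 -> 15 -> 37 -> 40 -> 20 -> None


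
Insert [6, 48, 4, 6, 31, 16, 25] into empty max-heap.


Insert 6: [6]
Insert 48: [48, 6]
Insert 4: [48, 6, 4]
Insert 6: [48, 6, 4, 6]
Insert 31: [48, 31, 4, 6, 6]
Insert 16: [48, 31, 16, 6, 6, 4]
Insert 25: [48, 31, 25, 6, 6, 4, 16]

Final heap: [48, 31, 25, 6, 6, 4, 16]


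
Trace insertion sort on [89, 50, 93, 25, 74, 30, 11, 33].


Initial: [89, 50, 93, 25, 74, 30, 11, 33]
Insert 50: [50, 89, 93, 25, 74, 30, 11, 33]
Insert 93: [50, 89, 93, 25, 74, 30, 11, 33]
Insert 25: [25, 50, 89, 93, 74, 30, 11, 33]
Insert 74: [25, 50, 74, 89, 93, 30, 11, 33]
Insert 30: [25, 30, 50, 74, 89, 93, 11, 33]
Insert 11: [11, 25, 30, 50, 74, 89, 93, 33]
Insert 33: [11, 25, 30, 33, 50, 74, 89, 93]

Sorted: [11, 25, 30, 33, 50, 74, 89, 93]


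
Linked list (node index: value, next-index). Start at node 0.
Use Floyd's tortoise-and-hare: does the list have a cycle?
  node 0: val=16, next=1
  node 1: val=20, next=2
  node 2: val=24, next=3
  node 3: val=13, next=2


Floyd's tortoise (slow, +1) and hare (fast, +2):
  init: slow=0, fast=0
  step 1: slow=1, fast=2
  step 2: slow=2, fast=2
  slow == fast at node 2: cycle detected

Cycle: yes


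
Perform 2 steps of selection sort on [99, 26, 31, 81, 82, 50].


Initial: [99, 26, 31, 81, 82, 50]
Step 1: min=26 at 1
  Swap: [26, 99, 31, 81, 82, 50]
Step 2: min=31 at 2
  Swap: [26, 31, 99, 81, 82, 50]

After 2 steps: [26, 31, 99, 81, 82, 50]


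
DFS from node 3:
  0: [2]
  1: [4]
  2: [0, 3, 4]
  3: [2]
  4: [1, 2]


Visit 3, push [2]
Visit 2, push [4, 0]
Visit 0, push []
Visit 4, push [1]
Visit 1, push []

DFS order: [3, 2, 0, 4, 1]


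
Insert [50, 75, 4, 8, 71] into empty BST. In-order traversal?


Insert 50: root
Insert 75: R from 50
Insert 4: L from 50
Insert 8: L from 50 -> R from 4
Insert 71: R from 50 -> L from 75

In-order: [4, 8, 50, 71, 75]


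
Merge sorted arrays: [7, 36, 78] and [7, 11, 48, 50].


Take 7 from A
Take 7 from B
Take 11 from B
Take 36 from A
Take 48 from B
Take 50 from B

Merged: [7, 7, 11, 36, 48, 50, 78]


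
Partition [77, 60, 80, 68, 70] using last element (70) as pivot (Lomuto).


Pivot: 70
  60 <= 70: swap -> [60, 77, 80, 68, 70]
  68 <= 70: swap -> [60, 68, 80, 77, 70]
Place pivot at 2: [60, 68, 70, 77, 80]

Partitioned: [60, 68, 70, 77, 80]


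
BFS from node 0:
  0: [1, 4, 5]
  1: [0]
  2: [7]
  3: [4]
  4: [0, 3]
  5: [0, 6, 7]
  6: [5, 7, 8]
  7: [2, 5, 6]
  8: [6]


Visit 0, enqueue [1, 4, 5]
Visit 1, enqueue []
Visit 4, enqueue [3]
Visit 5, enqueue [6, 7]
Visit 3, enqueue []
Visit 6, enqueue [8]
Visit 7, enqueue [2]
Visit 8, enqueue []
Visit 2, enqueue []

BFS order: [0, 1, 4, 5, 3, 6, 7, 8, 2]


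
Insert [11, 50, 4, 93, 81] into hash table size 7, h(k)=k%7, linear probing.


Insert 11: h=4 -> slot 4
Insert 50: h=1 -> slot 1
Insert 4: h=4, 1 probes -> slot 5
Insert 93: h=2 -> slot 2
Insert 81: h=4, 2 probes -> slot 6

Table: [None, 50, 93, None, 11, 4, 81]


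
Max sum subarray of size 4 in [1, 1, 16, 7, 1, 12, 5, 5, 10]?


[0:4]: 25
[1:5]: 25
[2:6]: 36
[3:7]: 25
[4:8]: 23
[5:9]: 32

Max: 36 at [2:6]


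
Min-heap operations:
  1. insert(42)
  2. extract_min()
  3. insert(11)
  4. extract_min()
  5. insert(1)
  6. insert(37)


insert(42) -> [42]
extract_min()->42, []
insert(11) -> [11]
extract_min()->11, []
insert(1) -> [1]
insert(37) -> [1, 37]

Final heap: [1, 37]


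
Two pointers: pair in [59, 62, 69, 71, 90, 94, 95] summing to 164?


lo=0(59)+hi=6(95)=154
lo=1(62)+hi=6(95)=157
lo=2(69)+hi=6(95)=164

Yes: 69+95=164


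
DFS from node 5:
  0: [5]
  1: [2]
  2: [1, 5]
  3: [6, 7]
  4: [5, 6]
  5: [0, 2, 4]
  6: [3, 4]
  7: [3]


Visit 5, push [4, 2, 0]
Visit 0, push []
Visit 2, push [1]
Visit 1, push []
Visit 4, push [6]
Visit 6, push [3]
Visit 3, push [7]
Visit 7, push []

DFS order: [5, 0, 2, 1, 4, 6, 3, 7]


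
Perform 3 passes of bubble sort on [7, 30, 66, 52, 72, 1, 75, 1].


Initial: [7, 30, 66, 52, 72, 1, 75, 1]
Pass 1: [7, 30, 52, 66, 1, 72, 1, 75] (3 swaps)
Pass 2: [7, 30, 52, 1, 66, 1, 72, 75] (2 swaps)
Pass 3: [7, 30, 1, 52, 1, 66, 72, 75] (2 swaps)

After 3 passes: [7, 30, 1, 52, 1, 66, 72, 75]


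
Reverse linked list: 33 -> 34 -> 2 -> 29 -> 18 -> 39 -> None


Step 1: curr=33, set curr.next=prev(None) | reversed so far: 33
Step 2: curr=34, set curr.next=prev(33) | reversed so far: 34 -> 33
Step 3: curr=2, set curr.next=prev(34) | reversed so far: 2 -> 34 -> 33
Step 4: curr=29, set curr.next=prev(2) | reversed so far: 29 -> 2 -> 34 -> 33
Step 5: curr=18, set curr.next=prev(29) | reversed so far: 18 -> 29 -> 2 -> 34 -> 33
Step 6: curr=39, set curr.next=prev(18) | reversed so far: 39 -> 18 -> 29 -> 2 -> 34 -> 33

39 -> 18 -> 29 -> 2 -> 34 -> 33 -> None


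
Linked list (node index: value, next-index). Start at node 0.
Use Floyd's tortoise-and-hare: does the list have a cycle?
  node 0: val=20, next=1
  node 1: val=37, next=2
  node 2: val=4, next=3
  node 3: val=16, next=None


Floyd's tortoise (slow, +1) and hare (fast, +2):
  init: slow=0, fast=0
  step 1: slow=1, fast=2
  step 2: fast 2->3->None, no cycle

Cycle: no


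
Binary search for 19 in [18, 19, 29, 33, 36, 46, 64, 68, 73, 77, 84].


Step 1: lo=0, hi=10, mid=5, val=46
Step 2: lo=0, hi=4, mid=2, val=29
Step 3: lo=0, hi=1, mid=0, val=18
Step 4: lo=1, hi=1, mid=1, val=19

Found at index 1


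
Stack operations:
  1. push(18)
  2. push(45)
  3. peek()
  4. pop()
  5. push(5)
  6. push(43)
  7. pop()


push(18) -> [18]
push(45) -> [18, 45]
peek()->45
pop()->45, [18]
push(5) -> [18, 5]
push(43) -> [18, 5, 43]
pop()->43, [18, 5]

Final stack: [18, 5]


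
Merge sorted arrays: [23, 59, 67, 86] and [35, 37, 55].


Take 23 from A
Take 35 from B
Take 37 from B
Take 55 from B

Merged: [23, 35, 37, 55, 59, 67, 86]


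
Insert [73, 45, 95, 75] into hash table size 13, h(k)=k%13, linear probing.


Insert 73: h=8 -> slot 8
Insert 45: h=6 -> slot 6
Insert 95: h=4 -> slot 4
Insert 75: h=10 -> slot 10

Table: [None, None, None, None, 95, None, 45, None, 73, None, 75, None, None]


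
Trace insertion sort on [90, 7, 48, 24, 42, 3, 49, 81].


Initial: [90, 7, 48, 24, 42, 3, 49, 81]
Insert 7: [7, 90, 48, 24, 42, 3, 49, 81]
Insert 48: [7, 48, 90, 24, 42, 3, 49, 81]
Insert 24: [7, 24, 48, 90, 42, 3, 49, 81]
Insert 42: [7, 24, 42, 48, 90, 3, 49, 81]
Insert 3: [3, 7, 24, 42, 48, 90, 49, 81]
Insert 49: [3, 7, 24, 42, 48, 49, 90, 81]
Insert 81: [3, 7, 24, 42, 48, 49, 81, 90]

Sorted: [3, 7, 24, 42, 48, 49, 81, 90]


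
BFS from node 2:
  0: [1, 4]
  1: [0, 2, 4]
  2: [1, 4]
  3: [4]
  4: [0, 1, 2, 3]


Visit 2, enqueue [1, 4]
Visit 1, enqueue [0]
Visit 4, enqueue [3]
Visit 0, enqueue []
Visit 3, enqueue []

BFS order: [2, 1, 4, 0, 3]


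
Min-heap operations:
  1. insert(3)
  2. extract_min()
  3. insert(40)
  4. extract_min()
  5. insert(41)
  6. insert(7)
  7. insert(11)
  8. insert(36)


insert(3) -> [3]
extract_min()->3, []
insert(40) -> [40]
extract_min()->40, []
insert(41) -> [41]
insert(7) -> [7, 41]
insert(11) -> [7, 41, 11]
insert(36) -> [7, 36, 11, 41]

Final heap: [7, 36, 11, 41]


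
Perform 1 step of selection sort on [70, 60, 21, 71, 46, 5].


Initial: [70, 60, 21, 71, 46, 5]
Step 1: min=5 at 5
  Swap: [5, 60, 21, 71, 46, 70]

After 1 step: [5, 60, 21, 71, 46, 70]


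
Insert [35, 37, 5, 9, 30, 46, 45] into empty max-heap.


Insert 35: [35]
Insert 37: [37, 35]
Insert 5: [37, 35, 5]
Insert 9: [37, 35, 5, 9]
Insert 30: [37, 35, 5, 9, 30]
Insert 46: [46, 35, 37, 9, 30, 5]
Insert 45: [46, 35, 45, 9, 30, 5, 37]

Final heap: [46, 35, 45, 9, 30, 5, 37]


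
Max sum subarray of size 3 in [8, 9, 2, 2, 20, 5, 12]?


[0:3]: 19
[1:4]: 13
[2:5]: 24
[3:6]: 27
[4:7]: 37

Max: 37 at [4:7]


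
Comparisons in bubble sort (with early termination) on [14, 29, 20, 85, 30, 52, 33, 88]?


Algorithm: bubble sort (with early termination)
Input: [14, 29, 20, 85, 30, 52, 33, 88]
Sorted: [14, 20, 29, 30, 33, 52, 85, 88]

18


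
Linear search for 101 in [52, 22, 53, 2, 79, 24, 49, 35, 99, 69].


i=0: 52!=101
i=1: 22!=101
i=2: 53!=101
i=3: 2!=101
i=4: 79!=101
i=5: 24!=101
i=6: 49!=101
i=7: 35!=101
i=8: 99!=101
i=9: 69!=101

Not found, 10 comps


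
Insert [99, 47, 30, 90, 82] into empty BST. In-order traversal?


Insert 99: root
Insert 47: L from 99
Insert 30: L from 99 -> L from 47
Insert 90: L from 99 -> R from 47
Insert 82: L from 99 -> R from 47 -> L from 90

In-order: [30, 47, 82, 90, 99]


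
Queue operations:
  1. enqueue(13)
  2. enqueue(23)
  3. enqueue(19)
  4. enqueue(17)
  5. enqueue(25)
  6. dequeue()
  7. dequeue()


enqueue(13) -> [13]
enqueue(23) -> [13, 23]
enqueue(19) -> [13, 23, 19]
enqueue(17) -> [13, 23, 19, 17]
enqueue(25) -> [13, 23, 19, 17, 25]
dequeue()->13, [23, 19, 17, 25]
dequeue()->23, [19, 17, 25]

Final queue: [19, 17, 25]


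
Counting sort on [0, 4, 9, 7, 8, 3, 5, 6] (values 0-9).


Input: [0, 4, 9, 7, 8, 3, 5, 6]
Counts: [1, 0, 0, 1, 1, 1, 1, 1, 1, 1]

Sorted: [0, 3, 4, 5, 6, 7, 8, 9]


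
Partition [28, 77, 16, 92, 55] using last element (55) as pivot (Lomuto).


Pivot: 55
  28 <= 55: advance i (no swap)
  16 <= 55: swap -> [28, 16, 77, 92, 55]
Place pivot at 2: [28, 16, 55, 92, 77]

Partitioned: [28, 16, 55, 92, 77]


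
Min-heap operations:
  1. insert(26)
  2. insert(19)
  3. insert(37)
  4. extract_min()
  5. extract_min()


insert(26) -> [26]
insert(19) -> [19, 26]
insert(37) -> [19, 26, 37]
extract_min()->19, [26, 37]
extract_min()->26, [37]

Final heap: [37]


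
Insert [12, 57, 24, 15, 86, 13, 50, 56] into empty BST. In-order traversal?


Insert 12: root
Insert 57: R from 12
Insert 24: R from 12 -> L from 57
Insert 15: R from 12 -> L from 57 -> L from 24
Insert 86: R from 12 -> R from 57
Insert 13: R from 12 -> L from 57 -> L from 24 -> L from 15
Insert 50: R from 12 -> L from 57 -> R from 24
Insert 56: R from 12 -> L from 57 -> R from 24 -> R from 50

In-order: [12, 13, 15, 24, 50, 56, 57, 86]


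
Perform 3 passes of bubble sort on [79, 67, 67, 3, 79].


Initial: [79, 67, 67, 3, 79]
Pass 1: [67, 67, 3, 79, 79] (3 swaps)
Pass 2: [67, 3, 67, 79, 79] (1 swaps)
Pass 3: [3, 67, 67, 79, 79] (1 swaps)

After 3 passes: [3, 67, 67, 79, 79]


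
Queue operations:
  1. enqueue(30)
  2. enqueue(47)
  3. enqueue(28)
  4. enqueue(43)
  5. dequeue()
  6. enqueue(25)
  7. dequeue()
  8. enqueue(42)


enqueue(30) -> [30]
enqueue(47) -> [30, 47]
enqueue(28) -> [30, 47, 28]
enqueue(43) -> [30, 47, 28, 43]
dequeue()->30, [47, 28, 43]
enqueue(25) -> [47, 28, 43, 25]
dequeue()->47, [28, 43, 25]
enqueue(42) -> [28, 43, 25, 42]

Final queue: [28, 43, 25, 42]


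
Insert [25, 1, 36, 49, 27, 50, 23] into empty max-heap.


Insert 25: [25]
Insert 1: [25, 1]
Insert 36: [36, 1, 25]
Insert 49: [49, 36, 25, 1]
Insert 27: [49, 36, 25, 1, 27]
Insert 50: [50, 36, 49, 1, 27, 25]
Insert 23: [50, 36, 49, 1, 27, 25, 23]

Final heap: [50, 36, 49, 1, 27, 25, 23]


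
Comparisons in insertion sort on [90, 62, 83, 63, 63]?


Algorithm: insertion sort
Input: [90, 62, 83, 63, 63]
Sorted: [62, 63, 63, 83, 90]

9


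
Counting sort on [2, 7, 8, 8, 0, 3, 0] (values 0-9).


Input: [2, 7, 8, 8, 0, 3, 0]
Counts: [2, 0, 1, 1, 0, 0, 0, 1, 2, 0]

Sorted: [0, 0, 2, 3, 7, 8, 8]


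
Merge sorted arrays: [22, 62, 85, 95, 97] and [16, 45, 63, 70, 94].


Take 16 from B
Take 22 from A
Take 45 from B
Take 62 from A
Take 63 from B
Take 70 from B
Take 85 from A
Take 94 from B

Merged: [16, 22, 45, 62, 63, 70, 85, 94, 95, 97]


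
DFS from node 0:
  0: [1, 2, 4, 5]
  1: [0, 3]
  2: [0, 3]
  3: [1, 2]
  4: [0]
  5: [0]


Visit 0, push [5, 4, 2, 1]
Visit 1, push [3]
Visit 3, push [2]
Visit 2, push []
Visit 4, push []
Visit 5, push []

DFS order: [0, 1, 3, 2, 4, 5]


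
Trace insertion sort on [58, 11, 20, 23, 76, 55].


Initial: [58, 11, 20, 23, 76, 55]
Insert 11: [11, 58, 20, 23, 76, 55]
Insert 20: [11, 20, 58, 23, 76, 55]
Insert 23: [11, 20, 23, 58, 76, 55]
Insert 76: [11, 20, 23, 58, 76, 55]
Insert 55: [11, 20, 23, 55, 58, 76]

Sorted: [11, 20, 23, 55, 58, 76]


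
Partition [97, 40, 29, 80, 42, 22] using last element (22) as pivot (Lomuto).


Pivot: 22
Place pivot at 0: [22, 40, 29, 80, 42, 97]

Partitioned: [22, 40, 29, 80, 42, 97]


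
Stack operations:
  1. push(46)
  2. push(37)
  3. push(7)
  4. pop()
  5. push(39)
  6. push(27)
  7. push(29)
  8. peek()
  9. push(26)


push(46) -> [46]
push(37) -> [46, 37]
push(7) -> [46, 37, 7]
pop()->7, [46, 37]
push(39) -> [46, 37, 39]
push(27) -> [46, 37, 39, 27]
push(29) -> [46, 37, 39, 27, 29]
peek()->29
push(26) -> [46, 37, 39, 27, 29, 26]

Final stack: [46, 37, 39, 27, 29, 26]


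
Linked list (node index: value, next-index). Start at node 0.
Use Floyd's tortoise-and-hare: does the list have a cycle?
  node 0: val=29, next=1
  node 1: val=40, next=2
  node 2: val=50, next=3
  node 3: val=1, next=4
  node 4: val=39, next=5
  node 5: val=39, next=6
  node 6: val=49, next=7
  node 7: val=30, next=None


Floyd's tortoise (slow, +1) and hare (fast, +2):
  init: slow=0, fast=0
  step 1: slow=1, fast=2
  step 2: slow=2, fast=4
  step 3: slow=3, fast=6
  step 4: fast 6->7->None, no cycle

Cycle: no


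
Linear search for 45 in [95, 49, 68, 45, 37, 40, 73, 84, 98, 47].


i=0: 95!=45
i=1: 49!=45
i=2: 68!=45
i=3: 45==45 found!

Found at 3, 4 comps


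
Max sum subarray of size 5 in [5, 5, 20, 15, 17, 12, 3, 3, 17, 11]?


[0:5]: 62
[1:6]: 69
[2:7]: 67
[3:8]: 50
[4:9]: 52
[5:10]: 46

Max: 69 at [1:6]


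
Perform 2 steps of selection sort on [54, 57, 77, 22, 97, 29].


Initial: [54, 57, 77, 22, 97, 29]
Step 1: min=22 at 3
  Swap: [22, 57, 77, 54, 97, 29]
Step 2: min=29 at 5
  Swap: [22, 29, 77, 54, 97, 57]

After 2 steps: [22, 29, 77, 54, 97, 57]


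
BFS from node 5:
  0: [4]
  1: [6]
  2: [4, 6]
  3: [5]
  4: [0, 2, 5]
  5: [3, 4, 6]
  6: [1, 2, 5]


Visit 5, enqueue [3, 4, 6]
Visit 3, enqueue []
Visit 4, enqueue [0, 2]
Visit 6, enqueue [1]
Visit 0, enqueue []
Visit 2, enqueue []
Visit 1, enqueue []

BFS order: [5, 3, 4, 6, 0, 2, 1]


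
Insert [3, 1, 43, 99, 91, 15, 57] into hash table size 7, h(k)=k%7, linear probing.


Insert 3: h=3 -> slot 3
Insert 1: h=1 -> slot 1
Insert 43: h=1, 1 probes -> slot 2
Insert 99: h=1, 3 probes -> slot 4
Insert 91: h=0 -> slot 0
Insert 15: h=1, 4 probes -> slot 5
Insert 57: h=1, 5 probes -> slot 6

Table: [91, 1, 43, 3, 99, 15, 57]


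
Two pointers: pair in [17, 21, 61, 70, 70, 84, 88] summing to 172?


lo=0(17)+hi=6(88)=105
lo=1(21)+hi=6(88)=109
lo=2(61)+hi=6(88)=149
lo=3(70)+hi=6(88)=158
lo=4(70)+hi=6(88)=158
lo=5(84)+hi=6(88)=172

Yes: 84+88=172


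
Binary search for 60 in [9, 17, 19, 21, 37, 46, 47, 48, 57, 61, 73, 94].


Step 1: lo=0, hi=11, mid=5, val=46
Step 2: lo=6, hi=11, mid=8, val=57
Step 3: lo=9, hi=11, mid=10, val=73
Step 4: lo=9, hi=9, mid=9, val=61

Not found


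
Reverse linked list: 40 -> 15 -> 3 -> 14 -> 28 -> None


Step 1: curr=40, set curr.next=prev(None) | reversed so far: 40
Step 2: curr=15, set curr.next=prev(40) | reversed so far: 15 -> 40
Step 3: curr=3, set curr.next=prev(15) | reversed so far: 3 -> 15 -> 40
Step 4: curr=14, set curr.next=prev(3) | reversed so far: 14 -> 3 -> 15 -> 40
Step 5: curr=28, set curr.next=prev(14) | reversed so far: 28 -> 14 -> 3 -> 15 -> 40

28 -> 14 -> 3 -> 15 -> 40 -> None


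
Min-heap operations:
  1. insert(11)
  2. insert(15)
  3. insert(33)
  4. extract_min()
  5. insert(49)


insert(11) -> [11]
insert(15) -> [11, 15]
insert(33) -> [11, 15, 33]
extract_min()->11, [15, 33]
insert(49) -> [15, 33, 49]

Final heap: [15, 33, 49]


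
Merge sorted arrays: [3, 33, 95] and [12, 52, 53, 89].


Take 3 from A
Take 12 from B
Take 33 from A
Take 52 from B
Take 53 from B
Take 89 from B

Merged: [3, 12, 33, 52, 53, 89, 95]


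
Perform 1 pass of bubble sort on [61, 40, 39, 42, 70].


Initial: [61, 40, 39, 42, 70]
Pass 1: [40, 39, 42, 61, 70] (3 swaps)

After 1 pass: [40, 39, 42, 61, 70]


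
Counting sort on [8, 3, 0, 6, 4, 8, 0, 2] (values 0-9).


Input: [8, 3, 0, 6, 4, 8, 0, 2]
Counts: [2, 0, 1, 1, 1, 0, 1, 0, 2, 0]

Sorted: [0, 0, 2, 3, 4, 6, 8, 8]


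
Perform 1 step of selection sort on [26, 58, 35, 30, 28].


Initial: [26, 58, 35, 30, 28]
Step 1: min=26 at 0
  Swap: [26, 58, 35, 30, 28]

After 1 step: [26, 58, 35, 30, 28]


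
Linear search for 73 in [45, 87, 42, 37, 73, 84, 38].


i=0: 45!=73
i=1: 87!=73
i=2: 42!=73
i=3: 37!=73
i=4: 73==73 found!

Found at 4, 5 comps


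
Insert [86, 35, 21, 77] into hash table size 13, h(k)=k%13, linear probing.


Insert 86: h=8 -> slot 8
Insert 35: h=9 -> slot 9
Insert 21: h=8, 2 probes -> slot 10
Insert 77: h=12 -> slot 12

Table: [None, None, None, None, None, None, None, None, 86, 35, 21, None, 77]


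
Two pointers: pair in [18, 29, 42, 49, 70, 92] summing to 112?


lo=0(18)+hi=5(92)=110
lo=1(29)+hi=5(92)=121
lo=1(29)+hi=4(70)=99
lo=2(42)+hi=4(70)=112

Yes: 42+70=112


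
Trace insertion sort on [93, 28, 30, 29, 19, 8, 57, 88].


Initial: [93, 28, 30, 29, 19, 8, 57, 88]
Insert 28: [28, 93, 30, 29, 19, 8, 57, 88]
Insert 30: [28, 30, 93, 29, 19, 8, 57, 88]
Insert 29: [28, 29, 30, 93, 19, 8, 57, 88]
Insert 19: [19, 28, 29, 30, 93, 8, 57, 88]
Insert 8: [8, 19, 28, 29, 30, 93, 57, 88]
Insert 57: [8, 19, 28, 29, 30, 57, 93, 88]
Insert 88: [8, 19, 28, 29, 30, 57, 88, 93]

Sorted: [8, 19, 28, 29, 30, 57, 88, 93]


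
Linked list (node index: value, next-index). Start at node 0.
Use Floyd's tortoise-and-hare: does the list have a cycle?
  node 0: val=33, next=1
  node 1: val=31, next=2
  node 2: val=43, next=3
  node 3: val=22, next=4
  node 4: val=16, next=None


Floyd's tortoise (slow, +1) and hare (fast, +2):
  init: slow=0, fast=0
  step 1: slow=1, fast=2
  step 2: slow=2, fast=4
  step 3: fast -> None, no cycle

Cycle: no


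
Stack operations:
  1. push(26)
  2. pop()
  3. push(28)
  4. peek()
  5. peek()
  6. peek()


push(26) -> [26]
pop()->26, []
push(28) -> [28]
peek()->28
peek()->28
peek()->28

Final stack: [28]


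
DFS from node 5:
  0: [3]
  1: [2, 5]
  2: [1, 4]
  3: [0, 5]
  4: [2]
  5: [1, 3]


Visit 5, push [3, 1]
Visit 1, push [2]
Visit 2, push [4]
Visit 4, push []
Visit 3, push [0]
Visit 0, push []

DFS order: [5, 1, 2, 4, 3, 0]


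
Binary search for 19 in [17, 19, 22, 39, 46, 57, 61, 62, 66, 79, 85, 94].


Step 1: lo=0, hi=11, mid=5, val=57
Step 2: lo=0, hi=4, mid=2, val=22
Step 3: lo=0, hi=1, mid=0, val=17
Step 4: lo=1, hi=1, mid=1, val=19

Found at index 1


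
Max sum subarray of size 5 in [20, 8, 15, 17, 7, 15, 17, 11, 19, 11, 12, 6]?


[0:5]: 67
[1:6]: 62
[2:7]: 71
[3:8]: 67
[4:9]: 69
[5:10]: 73
[6:11]: 70
[7:12]: 59

Max: 73 at [5:10]


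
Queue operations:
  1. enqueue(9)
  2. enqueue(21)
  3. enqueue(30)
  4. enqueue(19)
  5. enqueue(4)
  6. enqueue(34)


enqueue(9) -> [9]
enqueue(21) -> [9, 21]
enqueue(30) -> [9, 21, 30]
enqueue(19) -> [9, 21, 30, 19]
enqueue(4) -> [9, 21, 30, 19, 4]
enqueue(34) -> [9, 21, 30, 19, 4, 34]

Final queue: [9, 21, 30, 19, 4, 34]


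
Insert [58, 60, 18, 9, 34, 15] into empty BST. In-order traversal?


Insert 58: root
Insert 60: R from 58
Insert 18: L from 58
Insert 9: L from 58 -> L from 18
Insert 34: L from 58 -> R from 18
Insert 15: L from 58 -> L from 18 -> R from 9

In-order: [9, 15, 18, 34, 58, 60]


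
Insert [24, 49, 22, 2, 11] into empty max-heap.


Insert 24: [24]
Insert 49: [49, 24]
Insert 22: [49, 24, 22]
Insert 2: [49, 24, 22, 2]
Insert 11: [49, 24, 22, 2, 11]

Final heap: [49, 24, 22, 2, 11]


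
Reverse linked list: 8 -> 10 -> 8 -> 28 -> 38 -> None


Step 1: curr=8, set curr.next=prev(None) | reversed so far: 8
Step 2: curr=10, set curr.next=prev(8) | reversed so far: 10 -> 8
Step 3: curr=8, set curr.next=prev(10) | reversed so far: 8 -> 10 -> 8
Step 4: curr=28, set curr.next=prev(8) | reversed so far: 28 -> 8 -> 10 -> 8
Step 5: curr=38, set curr.next=prev(28) | reversed so far: 38 -> 28 -> 8 -> 10 -> 8

38 -> 28 -> 8 -> 10 -> 8 -> None


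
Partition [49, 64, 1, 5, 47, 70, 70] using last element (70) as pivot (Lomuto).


Pivot: 70
  49 <= 70: advance i (no swap)
  64 <= 70: advance i (no swap)
  1 <= 70: advance i (no swap)
  5 <= 70: advance i (no swap)
  47 <= 70: advance i (no swap)
  70 <= 70: advance i (no swap)
Place pivot at 6: [49, 64, 1, 5, 47, 70, 70]

Partitioned: [49, 64, 1, 5, 47, 70, 70]


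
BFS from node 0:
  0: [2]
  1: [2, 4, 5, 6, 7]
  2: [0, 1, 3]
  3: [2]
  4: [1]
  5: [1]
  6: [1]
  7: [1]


Visit 0, enqueue [2]
Visit 2, enqueue [1, 3]
Visit 1, enqueue [4, 5, 6, 7]
Visit 3, enqueue []
Visit 4, enqueue []
Visit 5, enqueue []
Visit 6, enqueue []
Visit 7, enqueue []

BFS order: [0, 2, 1, 3, 4, 5, 6, 7]


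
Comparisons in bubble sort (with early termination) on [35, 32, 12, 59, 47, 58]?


Algorithm: bubble sort (with early termination)
Input: [35, 32, 12, 59, 47, 58]
Sorted: [12, 32, 35, 47, 58, 59]

12


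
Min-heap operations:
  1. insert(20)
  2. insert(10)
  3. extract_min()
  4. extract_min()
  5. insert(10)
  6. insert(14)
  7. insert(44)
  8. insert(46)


insert(20) -> [20]
insert(10) -> [10, 20]
extract_min()->10, [20]
extract_min()->20, []
insert(10) -> [10]
insert(14) -> [10, 14]
insert(44) -> [10, 14, 44]
insert(46) -> [10, 14, 44, 46]

Final heap: [10, 14, 44, 46]


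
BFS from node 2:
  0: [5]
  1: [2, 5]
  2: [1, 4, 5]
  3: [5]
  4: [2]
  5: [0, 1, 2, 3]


Visit 2, enqueue [1, 4, 5]
Visit 1, enqueue []
Visit 4, enqueue []
Visit 5, enqueue [0, 3]
Visit 0, enqueue []
Visit 3, enqueue []

BFS order: [2, 1, 4, 5, 0, 3]


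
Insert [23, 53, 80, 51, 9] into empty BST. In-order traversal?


Insert 23: root
Insert 53: R from 23
Insert 80: R from 23 -> R from 53
Insert 51: R from 23 -> L from 53
Insert 9: L from 23

In-order: [9, 23, 51, 53, 80]


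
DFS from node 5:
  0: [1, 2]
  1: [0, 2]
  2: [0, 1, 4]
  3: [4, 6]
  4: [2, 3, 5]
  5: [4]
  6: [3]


Visit 5, push [4]
Visit 4, push [3, 2]
Visit 2, push [1, 0]
Visit 0, push [1]
Visit 1, push []
Visit 3, push [6]
Visit 6, push []

DFS order: [5, 4, 2, 0, 1, 3, 6]


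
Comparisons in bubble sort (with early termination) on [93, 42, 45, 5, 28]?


Algorithm: bubble sort (with early termination)
Input: [93, 42, 45, 5, 28]
Sorted: [5, 28, 42, 45, 93]

10


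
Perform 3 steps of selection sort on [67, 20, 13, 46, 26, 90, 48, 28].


Initial: [67, 20, 13, 46, 26, 90, 48, 28]
Step 1: min=13 at 2
  Swap: [13, 20, 67, 46, 26, 90, 48, 28]
Step 2: min=20 at 1
  Swap: [13, 20, 67, 46, 26, 90, 48, 28]
Step 3: min=26 at 4
  Swap: [13, 20, 26, 46, 67, 90, 48, 28]

After 3 steps: [13, 20, 26, 46, 67, 90, 48, 28]


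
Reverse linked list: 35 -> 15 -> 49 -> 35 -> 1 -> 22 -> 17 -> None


Step 1: curr=35, set curr.next=prev(None) | reversed so far: 35
Step 2: curr=15, set curr.next=prev(35) | reversed so far: 15 -> 35
Step 3: curr=49, set curr.next=prev(15) | reversed so far: 49 -> 15 -> 35
Step 4: curr=35, set curr.next=prev(49) | reversed so far: 35 -> 49 -> 15 -> 35
Step 5: curr=1, set curr.next=prev(35) | reversed so far: 1 -> 35 -> 49 -> 15 -> 35
Step 6: curr=22, set curr.next=prev(1) | reversed so far: 22 -> 1 -> 35 -> 49 -> 15 -> 35
Step 7: curr=17, set curr.next=prev(22) | reversed so far: 17 -> 22 -> 1 -> 35 -> 49 -> 15 -> 35

17 -> 22 -> 1 -> 35 -> 49 -> 15 -> 35 -> None


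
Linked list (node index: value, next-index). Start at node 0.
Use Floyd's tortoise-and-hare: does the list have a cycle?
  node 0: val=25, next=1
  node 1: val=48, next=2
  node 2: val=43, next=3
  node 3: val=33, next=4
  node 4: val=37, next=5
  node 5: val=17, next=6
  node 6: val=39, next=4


Floyd's tortoise (slow, +1) and hare (fast, +2):
  init: slow=0, fast=0
  step 1: slow=1, fast=2
  step 2: slow=2, fast=4
  step 3: slow=3, fast=6
  step 4: slow=4, fast=5
  step 5: slow=5, fast=4
  step 6: slow=6, fast=6
  slow == fast at node 6: cycle detected

Cycle: yes


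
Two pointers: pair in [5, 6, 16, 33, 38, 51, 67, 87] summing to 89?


lo=0(5)+hi=7(87)=92
lo=0(5)+hi=6(67)=72
lo=1(6)+hi=6(67)=73
lo=2(16)+hi=6(67)=83
lo=3(33)+hi=6(67)=100
lo=3(33)+hi=5(51)=84
lo=4(38)+hi=5(51)=89

Yes: 38+51=89


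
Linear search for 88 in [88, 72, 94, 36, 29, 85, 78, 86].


i=0: 88==88 found!

Found at 0, 1 comps


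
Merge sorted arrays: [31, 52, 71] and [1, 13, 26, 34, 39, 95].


Take 1 from B
Take 13 from B
Take 26 from B
Take 31 from A
Take 34 from B
Take 39 from B
Take 52 from A
Take 71 from A

Merged: [1, 13, 26, 31, 34, 39, 52, 71, 95]


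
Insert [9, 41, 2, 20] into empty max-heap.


Insert 9: [9]
Insert 41: [41, 9]
Insert 2: [41, 9, 2]
Insert 20: [41, 20, 2, 9]

Final heap: [41, 20, 2, 9]


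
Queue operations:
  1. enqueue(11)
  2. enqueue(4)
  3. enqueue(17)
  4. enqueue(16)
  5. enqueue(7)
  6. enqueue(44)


enqueue(11) -> [11]
enqueue(4) -> [11, 4]
enqueue(17) -> [11, 4, 17]
enqueue(16) -> [11, 4, 17, 16]
enqueue(7) -> [11, 4, 17, 16, 7]
enqueue(44) -> [11, 4, 17, 16, 7, 44]

Final queue: [11, 4, 17, 16, 7, 44]


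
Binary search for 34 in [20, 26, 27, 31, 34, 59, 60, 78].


Step 1: lo=0, hi=7, mid=3, val=31
Step 2: lo=4, hi=7, mid=5, val=59
Step 3: lo=4, hi=4, mid=4, val=34

Found at index 4


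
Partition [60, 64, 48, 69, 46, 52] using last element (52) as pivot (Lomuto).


Pivot: 52
  48 <= 52: swap -> [48, 64, 60, 69, 46, 52]
  46 <= 52: swap -> [48, 46, 60, 69, 64, 52]
Place pivot at 2: [48, 46, 52, 69, 64, 60]

Partitioned: [48, 46, 52, 69, 64, 60]


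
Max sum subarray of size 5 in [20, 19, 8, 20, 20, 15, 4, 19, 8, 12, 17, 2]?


[0:5]: 87
[1:6]: 82
[2:7]: 67
[3:8]: 78
[4:9]: 66
[5:10]: 58
[6:11]: 60
[7:12]: 58

Max: 87 at [0:5]


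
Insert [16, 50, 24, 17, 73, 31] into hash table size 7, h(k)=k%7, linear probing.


Insert 16: h=2 -> slot 2
Insert 50: h=1 -> slot 1
Insert 24: h=3 -> slot 3
Insert 17: h=3, 1 probes -> slot 4
Insert 73: h=3, 2 probes -> slot 5
Insert 31: h=3, 3 probes -> slot 6

Table: [None, 50, 16, 24, 17, 73, 31]
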